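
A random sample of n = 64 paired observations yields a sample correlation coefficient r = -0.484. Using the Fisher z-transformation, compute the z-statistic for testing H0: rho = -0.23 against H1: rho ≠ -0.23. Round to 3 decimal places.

-2.296

Fisher z: atanh(-0.484) = -0.528195, atanh(-0.23) = -0.234189
z = (z_r − z_0)·√(n−3) = (-0.528195 − (-0.234189))·√61 = -0.294006 · 7.810250 = -2.296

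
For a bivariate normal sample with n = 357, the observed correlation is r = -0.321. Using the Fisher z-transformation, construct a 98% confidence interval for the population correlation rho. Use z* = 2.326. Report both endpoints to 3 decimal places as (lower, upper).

(-0.427, -0.206)

Fisher z: z_r = atanh(r) = ½·ln((1+(-0.321))/(1−(-0.321))) = -0.332762
SE(z) = 1/√(n−3) = 1/√354 = 0.053149
98% ⇒ z* = 2.326; margin = 2.326·0.053149 = 0.123625
CI on z-scale: (-0.456387, -0.209137)
Back-transform: tanh(-0.456387) = -0.427135, tanh(-0.209137) = -0.206140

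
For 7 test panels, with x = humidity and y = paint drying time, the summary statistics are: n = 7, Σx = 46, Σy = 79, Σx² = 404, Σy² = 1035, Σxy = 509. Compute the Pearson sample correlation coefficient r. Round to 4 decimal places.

-0.0840

Numerator: nΣxy − (Σx)(Σy) = 7·509 − (46)(79) = -71
Denominator: √[(nΣx²−(Σx)²)(nΣy²−(Σy)²)]
  nΣx²−(Σx)² = 7·404 − 2116 = 712;  nΣy²−(Σy)² = 7·1035 − 6241 = 1004
  √(712·1004) = √714848 = 845.4868
r = -71 / 845.4868 = -0.0840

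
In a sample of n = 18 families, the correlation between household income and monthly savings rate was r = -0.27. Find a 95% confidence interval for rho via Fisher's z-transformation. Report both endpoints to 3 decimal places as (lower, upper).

(-0.654, 0.225)

z_r = atanh(-0.27) = -0.276864;  SE = 1/√(n−3) = 1/√15 = 0.258199
z-limits: -0.276864 ± 1.960·0.258199 = -0.276864 ± 0.506070 = [-0.782934, 0.229206]
ρ-limits: (tanh -0.782934, tanh 0.229206) = (-0.654, 0.225)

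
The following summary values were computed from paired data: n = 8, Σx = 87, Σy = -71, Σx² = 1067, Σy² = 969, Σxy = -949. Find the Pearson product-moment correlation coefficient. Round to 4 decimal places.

-0.8739

S_xy = nΣxy − ΣxΣy = 8·(-949) − 87·(-71) = -7592 − (-6177) = -1415
S_xx = nΣx² − (Σx)² = 8·1067 − 87² = 8536 − 7569 = 967
S_yy = nΣy² − (Σy)² = 8·969 − (-71)² = 7752 − 5041 = 2711
r = S_xy / √(S_xx·S_yy) = -1415 / √(967·2711) = -1415 / √2621537 = -1415 / 1619.1161 = -0.8739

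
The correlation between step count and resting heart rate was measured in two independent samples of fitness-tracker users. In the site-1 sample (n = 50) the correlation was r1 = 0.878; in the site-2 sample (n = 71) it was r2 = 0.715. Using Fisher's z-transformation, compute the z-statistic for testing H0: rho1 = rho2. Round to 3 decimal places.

Fisher z-transforms: z1 = atanh(0.878) = 1.366971, z2 = atanh(0.715) = 0.897340; difference d = 0.469631
Var(d) = 1/47 + 1/68 = 0.0212766 + 0.0147059 = 0.0359825
z = d/√Var(d) = 0.469631 / √0.0359825 = 0.469631 / 0.189691 = 2.476

2.476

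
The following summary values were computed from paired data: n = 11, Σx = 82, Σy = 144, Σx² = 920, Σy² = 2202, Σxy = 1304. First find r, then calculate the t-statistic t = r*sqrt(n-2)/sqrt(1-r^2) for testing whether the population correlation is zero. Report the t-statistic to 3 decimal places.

S_xy = nΣxy − ΣxΣy = 11·1304 − 82·144 = 14344 − 11808 = 2536
S_xx = nΣx² − (Σx)² = 11·920 − 82² = 10120 − 6724 = 3396
S_yy = nΣy² − (Σy)² = 11·2202 − 144² = 24222 − 20736 = 3486
r = S_xy / √(S_xx·S_yy) = 2536 / √(3396·3486) = 2536 / √11838456 = 2536 / 3440.7057 = 0.7371
t = r·√(n−2)/√(1−r²) = 0.7371·√9 / √(1−0.543316) = 2.211300 / 0.675784 = 3.272

3.272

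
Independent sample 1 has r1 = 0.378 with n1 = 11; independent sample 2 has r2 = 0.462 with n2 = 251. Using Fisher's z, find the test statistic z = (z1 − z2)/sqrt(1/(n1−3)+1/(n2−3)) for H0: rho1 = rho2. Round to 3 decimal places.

z1 = atanh(0.378) = 0.397724,  z2 = atanh(0.462) = 0.499851
SE = √(1/(n1−3) + 1/(n2−3)) = √(1/8 + 1/248) = √(0.1250000 + 0.0040323) = √0.1290323 = 0.359211
z = (z1 − z2)/SE = (0.397724 − 0.499851) / 0.359211 = -0.102127 / 0.359211 = -0.284

-0.284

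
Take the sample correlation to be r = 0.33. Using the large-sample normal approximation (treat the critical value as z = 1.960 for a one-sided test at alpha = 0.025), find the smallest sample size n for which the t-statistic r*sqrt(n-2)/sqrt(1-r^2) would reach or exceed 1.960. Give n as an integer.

34

Need r·√(n−2)/√(1−r²) ≥ 1.960
√(n−2) ≥ 1.960·√(1−0.1089) / 0.33 = 1.960·0.943981 / 0.33 = 5.6067
n−2 ≥ 31.4351  ⇒  n ≥ 33.4351
Smallest integer n = 34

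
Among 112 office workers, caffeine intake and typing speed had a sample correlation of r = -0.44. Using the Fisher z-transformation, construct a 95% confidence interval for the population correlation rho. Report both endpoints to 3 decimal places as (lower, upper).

(-0.578, -0.277)

z_r = atanh(-0.44) = -0.472231;  SE = 1/√(n−3) = 1/√109 = 0.095783
z-limits: -0.472231 ± 1.960·0.095783 = -0.472231 ± 0.187735 = [-0.659966, -0.284496]
ρ-limits: (tanh -0.659966, tanh -0.284496) = (-0.578, -0.277)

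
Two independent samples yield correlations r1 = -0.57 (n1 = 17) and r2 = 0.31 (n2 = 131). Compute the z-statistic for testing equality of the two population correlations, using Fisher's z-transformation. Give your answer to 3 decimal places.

Fisher z-transforms: z1 = atanh(-0.57) = -0.647523, z2 = atanh(0.31) = 0.320545; difference d = -0.968068
Var(d) = 1/14 + 1/128 = 0.0714286 + 0.0078125 = 0.0792411
z = d/√Var(d) = -0.968068 / √0.0792411 = -0.968068 / 0.281498 = -3.439

-3.439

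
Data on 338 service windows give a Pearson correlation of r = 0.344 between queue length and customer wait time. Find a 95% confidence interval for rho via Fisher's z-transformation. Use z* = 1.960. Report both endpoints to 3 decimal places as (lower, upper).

(0.246, 0.435)

Fisher z: z_r = atanh(r) = ½·ln((1+0.344)/(1−0.344)) = 0.358622
SE(z) = 1/√(n−3) = 1/√335 = 0.054636
95% ⇒ z* = 1.960; margin = 1.960·0.054636 = 0.107087
CI on z-scale: (0.251535, 0.465709)
Back-transform: tanh(0.251535) = 0.246361, tanh(0.465709) = 0.434726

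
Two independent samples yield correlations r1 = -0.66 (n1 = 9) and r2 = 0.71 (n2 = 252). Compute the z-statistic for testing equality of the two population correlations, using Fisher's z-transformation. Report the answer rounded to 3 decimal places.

-4.066

z1 = atanh(-0.66) = -0.792814,  z2 = atanh(0.71) = 0.887184
SE = √(1/(n1−3) + 1/(n2−3)) = √(1/6 + 1/249) = √(0.1666667 + 0.0040161) = √0.1706828 = 0.413138
z = (z1 − z2)/SE = (-0.792814 − 0.887184) / 0.413138 = -1.679998 / 0.413138 = -4.066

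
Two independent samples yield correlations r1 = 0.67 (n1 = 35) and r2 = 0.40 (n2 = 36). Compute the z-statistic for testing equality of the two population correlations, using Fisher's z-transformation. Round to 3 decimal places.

1.560

Fisher z-transforms: z1 = atanh(0.67) = 0.810743, z2 = atanh(0.40) = 0.423649; difference d = 0.387094
Var(d) = 1/32 + 1/33 = 0.0312500 + 0.0303030 = 0.0615530
z = d/√Var(d) = 0.387094 / √0.0615530 = 0.387094 / 0.248099 = 1.560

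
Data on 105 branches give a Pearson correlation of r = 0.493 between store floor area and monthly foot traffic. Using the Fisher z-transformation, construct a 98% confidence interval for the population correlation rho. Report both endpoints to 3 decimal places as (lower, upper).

(0.300, 0.647)

z_r = atanh(0.493) = 0.540016;  SE = 1/√(n−3) = 1/√102 = 0.099015
z-limits: 0.540016 ± 2.326·0.099015 = 0.540016 ± 0.230309 = [0.309707, 0.770325]
ρ-limits: (tanh 0.309707, tanh 0.770325) = (0.300, 0.647)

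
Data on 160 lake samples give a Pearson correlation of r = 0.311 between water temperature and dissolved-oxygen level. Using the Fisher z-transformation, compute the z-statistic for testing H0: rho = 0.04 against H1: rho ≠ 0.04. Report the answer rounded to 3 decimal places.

3.529

z_r = atanh(0.311) = 0.321652,  z_0 = atanh(0.04) = 0.040021
SE = 1/√(n−3) = 1/√157 = 0.079809
z = (z_r − z_0)/SE = (0.321652 − 0.040021) / 0.079809 = 0.281631 / 0.079809 = 3.529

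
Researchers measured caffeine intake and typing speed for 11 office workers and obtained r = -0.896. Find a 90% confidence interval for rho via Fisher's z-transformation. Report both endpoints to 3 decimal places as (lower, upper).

z_r = atanh(-0.896) = -1.451555;  SE = 1/√(n−3) = 1/√8 = 0.353553
z-limits: -1.451555 ± 1.645·0.353553 = -1.451555 ± 0.581595 = [-2.033150, -0.869960]
ρ-limits: (tanh -2.033150, tanh -0.869960) = (-0.966, -0.701)

(-0.966, -0.701)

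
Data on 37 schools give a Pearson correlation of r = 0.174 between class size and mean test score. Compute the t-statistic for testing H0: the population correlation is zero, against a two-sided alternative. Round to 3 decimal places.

1.045

t = r·√(n−2) / √(1−r²) with r = 0.174, n = 37
  = 0.174·√35 / √(1 − 0.030276)
  = 0.174·5.916080 / 0.984746
  = 1.029398 / 0.984746 = 1.045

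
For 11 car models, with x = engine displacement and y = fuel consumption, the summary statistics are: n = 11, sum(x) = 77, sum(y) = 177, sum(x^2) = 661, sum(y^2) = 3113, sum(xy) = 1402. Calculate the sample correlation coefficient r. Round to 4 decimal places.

S_xy = nΣxy − ΣxΣy = 11·1402 − 77·177 = 15422 − 13629 = 1793
S_xx = nΣx² − (Σx)² = 11·661 − 77² = 7271 − 5929 = 1342
S_yy = nΣy² − (Σy)² = 11·3113 − 177² = 34243 − 31329 = 2914
r = S_xy / √(S_xx·S_yy) = 1793 / √(1342·2914) = 1793 / √3910588 = 1793 / 1977.5207 = 0.9067

0.9067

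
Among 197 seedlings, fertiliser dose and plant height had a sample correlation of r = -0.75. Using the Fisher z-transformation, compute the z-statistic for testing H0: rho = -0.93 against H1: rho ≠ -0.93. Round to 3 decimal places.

9.547

z_r = atanh(-0.75) = -0.972955,  z_0 = atanh(-0.93) = -1.658390
SE = 1/√(n−3) = 1/√194 = 0.071796
z = (z_r − z_0)/SE = (-0.972955 − (-1.658390)) / 0.071796 = 0.685435 / 0.071796 = 9.547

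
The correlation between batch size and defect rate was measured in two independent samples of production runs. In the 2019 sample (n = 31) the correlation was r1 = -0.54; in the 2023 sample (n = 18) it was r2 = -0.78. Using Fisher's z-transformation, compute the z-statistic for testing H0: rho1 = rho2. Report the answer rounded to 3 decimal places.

1.379

Fisher z-transforms: z1 = atanh(-0.54) = -0.604156, z2 = atanh(-0.78) = -1.045371; difference d = 0.441215
Var(d) = 1/28 + 1/15 = 0.0357143 + 0.0666667 = 0.1023810
z = d/√Var(d) = 0.441215 / √0.1023810 = 0.441215 / 0.319970 = 1.379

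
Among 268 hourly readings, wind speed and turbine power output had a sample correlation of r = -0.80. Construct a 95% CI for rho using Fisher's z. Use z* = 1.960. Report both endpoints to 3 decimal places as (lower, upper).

z_r = atanh(-0.80) = -1.098612;  SE = 1/√(n−3) = 1/√265 = 0.061430
z-limits: -1.098612 ± 1.960·0.061430 = -1.098612 ± 0.120403 = [-1.219015, -0.978209]
ρ-limits: (tanh -1.219015, tanh -0.978209) = (-0.839, -0.752)

(-0.839, -0.752)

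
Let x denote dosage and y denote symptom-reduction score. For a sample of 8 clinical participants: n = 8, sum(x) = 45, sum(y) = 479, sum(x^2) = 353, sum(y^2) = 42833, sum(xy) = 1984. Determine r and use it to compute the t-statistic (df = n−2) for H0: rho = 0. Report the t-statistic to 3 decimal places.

-1.825

S_xy = nΣxy − ΣxΣy = 8·1984 − 45·479 = 15872 − 21555 = -5683
S_xx = nΣx² − (Σx)² = 8·353 − 45² = 2824 − 2025 = 799
S_yy = nΣy² − (Σy)² = 8·42833 − 479² = 342664 − 229441 = 113223
r = S_xy / √(S_xx·S_yy) = -5683 / √(799·113223) = -5683 / √90465177 = -5683 / 9511.3184 = -0.5975
t = r·√(n−2)/√(1−r²) = -0.5975·√6 / √(1−0.357006) = -1.463570 / 0.801869 = -1.825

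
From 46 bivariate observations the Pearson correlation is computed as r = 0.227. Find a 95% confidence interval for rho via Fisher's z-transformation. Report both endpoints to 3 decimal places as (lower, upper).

(-0.068, 0.485)

z_r = atanh(0.227) = 0.231024;  SE = 1/√(n−3) = 1/√43 = 0.152499
z-limits: 0.231024 ± 1.960·0.152499 = 0.231024 ± 0.298898 = [-0.067874, 0.529922]
ρ-limits: (tanh -0.067874, tanh 0.529922) = (-0.068, 0.485)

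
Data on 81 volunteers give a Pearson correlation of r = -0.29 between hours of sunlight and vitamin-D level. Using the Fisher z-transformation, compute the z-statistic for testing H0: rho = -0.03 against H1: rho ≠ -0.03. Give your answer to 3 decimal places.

Fisher z: atanh(-0.29) = -0.298566, atanh(-0.03) = -0.030009
z = (z_r − z_0)·√(n−3) = (-0.298566 − (-0.030009))·√78 = -0.268557 · 8.831761 = -2.372

-2.372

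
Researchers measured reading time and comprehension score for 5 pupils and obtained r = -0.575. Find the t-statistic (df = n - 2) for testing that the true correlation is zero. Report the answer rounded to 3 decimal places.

t = r·√(n−2) / √(1−r²) with r = -0.575, n = 5
  = -0.575·√3 / √(1 − 0.330625)
  = -0.575·1.732051 / 0.818153
  = -0.995929 / 0.818153 = -1.217

-1.217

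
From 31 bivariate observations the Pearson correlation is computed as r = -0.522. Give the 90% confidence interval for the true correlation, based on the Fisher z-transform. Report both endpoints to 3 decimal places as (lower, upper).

Fisher z: z_r = atanh(r) = ½·ln((1+(-0.522))/(1−(-0.522))) = -0.579085
SE(z) = 1/√(n−3) = 1/√28 = 0.188982
90% ⇒ z* = 1.645; margin = 1.645·0.188982 = 0.310875
CI on z-scale: (-0.889960, -0.268210)
Back-transform: tanh(-0.889960) = -0.711374, tanh(-0.268210) = -0.261958

(-0.711, -0.262)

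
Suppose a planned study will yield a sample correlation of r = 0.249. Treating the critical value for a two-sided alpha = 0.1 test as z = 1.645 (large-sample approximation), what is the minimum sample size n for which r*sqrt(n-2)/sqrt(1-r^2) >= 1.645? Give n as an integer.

Need r·√(n−2)/√(1−r²) ≥ 1.645
√(n−2) ≥ 1.645·√(1−0.062001) / 0.249 = 1.645·0.968503 / 0.249 = 6.3983
n−2 ≥ 40.9382  ⇒  n ≥ 42.9382
Smallest integer n = 43

43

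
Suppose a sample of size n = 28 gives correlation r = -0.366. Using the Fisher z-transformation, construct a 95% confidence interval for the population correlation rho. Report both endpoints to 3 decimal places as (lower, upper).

(-0.650, 0.008)

Fisher z: z_r = atanh(r) = ½·ln((1+(-0.366))/(1−(-0.366))) = -0.383797
SE(z) = 1/√(n−3) = 1/√25 = 0.200000
95% ⇒ z* = 1.960; margin = 1.960·0.200000 = 0.392000
CI on z-scale: (-0.775797, 0.008203)
Back-transform: tanh(-0.775797) = -0.650288, tanh(0.008203) = 0.008203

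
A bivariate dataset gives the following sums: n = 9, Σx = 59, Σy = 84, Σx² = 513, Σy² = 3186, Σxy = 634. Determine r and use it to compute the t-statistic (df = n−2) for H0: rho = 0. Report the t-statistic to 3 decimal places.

0.405

Numerator: nΣxy − (Σx)(Σy) = 9·634 − (59)(84) = 750
Denominator: √[(nΣx²−(Σx)²)(nΣy²−(Σy)²)]
  nΣx²−(Σx)² = 9·513 − 3481 = 1136;  nΣy²−(Σy)² = 9·3186 − 7056 = 21618
  √(1136·21618) = √24558048 = 4955.6077
r = 750 / 4955.6077 = 0.1513
t = r·√(n−2)/√(1−r²) = 0.1513·√7 / √(1−0.022892) = 0.400302 / 0.988488 = 0.405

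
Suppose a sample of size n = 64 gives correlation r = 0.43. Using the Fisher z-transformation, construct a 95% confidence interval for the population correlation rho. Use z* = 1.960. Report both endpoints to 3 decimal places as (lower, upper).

(0.206, 0.611)

Fisher z: z_r = atanh(r) = ½·ln((1+0.43)/(1−0.43)) = 0.459897
SE(z) = 1/√(n−3) = 1/√61 = 0.128037
95% ⇒ z* = 1.960; margin = 1.960·0.128037 = 0.250953
CI on z-scale: (0.208944, 0.710850)
Back-transform: tanh(0.208944) = 0.205956, tanh(0.710850) = 0.611210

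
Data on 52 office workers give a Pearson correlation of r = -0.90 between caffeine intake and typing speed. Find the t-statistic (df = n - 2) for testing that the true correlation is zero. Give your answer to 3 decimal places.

t = r·√(n−2) / √(1−r²) with r = -0.90, n = 52
  = -0.90·√50 / √(1 − 0.8100)
  = -0.90·7.071068 / 0.435890
  = -6.363961 / 0.435890 = -14.600

-14.600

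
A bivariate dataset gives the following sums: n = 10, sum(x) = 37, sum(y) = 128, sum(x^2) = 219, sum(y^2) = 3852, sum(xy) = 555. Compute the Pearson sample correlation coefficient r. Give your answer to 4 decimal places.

0.1909

S_xy = nΣxy − ΣxΣy = 10·555 − 37·128 = 5550 − 4736 = 814
S_xx = nΣx² − (Σx)² = 10·219 − 37² = 2190 − 1369 = 821
S_yy = nΣy² − (Σy)² = 10·3852 − 128² = 38520 − 16384 = 22136
r = S_xy / √(S_xx·S_yy) = 814 / √(821·22136) = 814 / √18173656 = 814 / 4263.0571 = 0.1909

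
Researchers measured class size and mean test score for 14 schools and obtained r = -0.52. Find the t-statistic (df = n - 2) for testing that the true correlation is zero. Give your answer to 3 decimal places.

t = r·√(n−2) / √(1−r²) with r = -0.52, n = 14
  = -0.52·√12 / √(1 − 0.2704)
  = -0.52·3.464102 / 0.854166
  = -1.801333 / 0.854166 = -2.109

-2.109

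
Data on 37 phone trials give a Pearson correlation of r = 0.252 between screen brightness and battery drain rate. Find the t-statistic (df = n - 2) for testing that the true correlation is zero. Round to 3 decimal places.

1 − r² = 1 − 0.063504 = 0.936496;  √(1−r²) = 0.967727
√(n−2) = √35 = 5.916080
t = r·√(n−2)/√(1−r²) = 0.252 · 5.916080 / 0.967727 = 1.541

1.541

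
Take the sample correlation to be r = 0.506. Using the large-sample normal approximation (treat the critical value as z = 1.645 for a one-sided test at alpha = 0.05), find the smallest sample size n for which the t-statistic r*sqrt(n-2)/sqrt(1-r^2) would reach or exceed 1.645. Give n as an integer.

10

r√(n−2)/√(1−r²) ≥ 1.645  ⇔  n−2 ≥ (1.645)²·(1−r²)/r²
(1−r²)/r² = (1−0.256036)/0.256036 = 2.9057
n ≥ 2 + 2.706025·2.9057 = 2 + 7.8629 = 9.8629
⌈9.8629⌉ = 10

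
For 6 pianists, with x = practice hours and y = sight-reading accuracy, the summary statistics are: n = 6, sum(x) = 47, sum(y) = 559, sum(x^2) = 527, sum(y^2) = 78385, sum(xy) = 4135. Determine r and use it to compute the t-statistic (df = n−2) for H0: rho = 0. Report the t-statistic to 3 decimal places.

-0.240

Numerator: nΣxy − (Σx)(Σy) = 6·4135 − (47)(559) = -1463
Denominator: √[(nΣx²−(Σx)²)(nΣy²−(Σy)²)]
  nΣx²−(Σx)² = 6·527 − 2209 = 953;  nΣy²−(Σy)² = 6·78385 − 312481 = 157829
  √(953·157829) = √150411037 = 12264.2177
r = -1463 / 12264.2177 = -0.1193
t = r·√(n−2)/√(1−r²) = -0.1193·√4 / √(1−0.014232) = -0.238600 / 0.992858 = -0.240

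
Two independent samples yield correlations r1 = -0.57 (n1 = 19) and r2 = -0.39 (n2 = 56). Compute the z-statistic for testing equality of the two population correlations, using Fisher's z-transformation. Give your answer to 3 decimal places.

Fisher z-transforms: z1 = atanh(-0.57) = -0.647523, z2 = atanh(-0.39) = -0.411800; difference d = -0.235723
Var(d) = 1/16 + 1/53 = 0.0625000 + 0.0188679 = 0.0813679
z = d/√Var(d) = -0.235723 / √0.0813679 = -0.235723 / 0.285251 = -0.826

-0.826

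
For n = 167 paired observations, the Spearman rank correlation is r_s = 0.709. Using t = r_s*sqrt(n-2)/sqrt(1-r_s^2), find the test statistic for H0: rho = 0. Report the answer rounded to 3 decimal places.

12.914

t = r_s·√(n−2) / √(1−r_s²) with r_s = 0.709, n = 167
  = 0.709·√165 / √(1 − 0.502681)
  = 0.709·12.845233 / 0.705208
  = 9.107270 / 0.705208 = 12.914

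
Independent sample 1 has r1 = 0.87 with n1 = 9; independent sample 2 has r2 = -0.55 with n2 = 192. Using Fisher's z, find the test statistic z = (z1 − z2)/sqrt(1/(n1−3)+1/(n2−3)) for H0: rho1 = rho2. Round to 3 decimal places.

4.706

Fisher z-transforms: z1 = atanh(0.87) = 1.333080, z2 = atanh(-0.55) = -0.618381; difference d = 1.951461
Var(d) = 1/6 + 1/189 = 0.1666667 + 0.0052910 = 0.1719577
z = d/√Var(d) = 1.951461 / √0.1719577 = 1.951461 / 0.414678 = 4.706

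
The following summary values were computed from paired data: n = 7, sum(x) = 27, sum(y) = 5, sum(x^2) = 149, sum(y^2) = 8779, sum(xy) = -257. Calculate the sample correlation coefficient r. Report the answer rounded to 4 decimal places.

S_xy = nΣxy − ΣxΣy = 7·(-257) − 27·5 = -1799 − 135 = -1934
S_xx = nΣx² − (Σx)² = 7·149 − 27² = 1043 − 729 = 314
S_yy = nΣy² − (Σy)² = 7·8779 − 5² = 61453 − 25 = 61428
r = S_xy / √(S_xx·S_yy) = -1934 / √(314·61428) = -1934 / √19288392 = -1934 / 4391.8552 = -0.4404

-0.4404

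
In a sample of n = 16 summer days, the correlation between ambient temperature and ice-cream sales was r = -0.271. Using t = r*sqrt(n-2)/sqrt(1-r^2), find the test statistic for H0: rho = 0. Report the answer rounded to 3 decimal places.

1 − r² = 1 − 0.073441 = 0.926559;  √(1−r²) = 0.962579
√(n−2) = √14 = 3.741657
t = r·√(n−2)/√(1−r²) = -0.271 · 3.741657 / 0.962579 = -1.053

-1.053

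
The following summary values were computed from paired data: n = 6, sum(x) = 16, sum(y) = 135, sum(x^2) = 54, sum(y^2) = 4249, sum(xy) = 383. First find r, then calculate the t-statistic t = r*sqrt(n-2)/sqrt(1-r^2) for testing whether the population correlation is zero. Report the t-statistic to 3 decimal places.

S_xy = nΣxy − ΣxΣy = 6·383 − 16·135 = 2298 − 2160 = 138
S_xx = nΣx² − (Σx)² = 6·54 − 16² = 324 − 256 = 68
S_yy = nΣy² − (Σy)² = 6·4249 − 135² = 25494 − 18225 = 7269
r = S_xy / √(S_xx·S_yy) = 138 / √(68·7269) = 138 / √494292 = 138 / 703.0590 = 0.1963
t = r·√(n−2)/√(1−r²) = 0.1963·√4 / √(1−0.038534) = 0.392600 / 0.980544 = 0.400

0.400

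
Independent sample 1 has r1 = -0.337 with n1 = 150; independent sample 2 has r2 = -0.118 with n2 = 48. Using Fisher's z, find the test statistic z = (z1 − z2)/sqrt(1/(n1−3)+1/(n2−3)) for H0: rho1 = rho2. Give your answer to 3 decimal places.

-1.363

Fisher z-transforms: z1 = atanh(-0.337) = -0.350704, z2 = atanh(-0.118) = -0.118552; difference d = -0.232152
Var(d) = 1/147 + 1/45 = 0.0068027 + 0.0222222 = 0.0290249
z = d/√Var(d) = -0.232152 / √0.0290249 = -0.232152 / 0.170367 = -1.363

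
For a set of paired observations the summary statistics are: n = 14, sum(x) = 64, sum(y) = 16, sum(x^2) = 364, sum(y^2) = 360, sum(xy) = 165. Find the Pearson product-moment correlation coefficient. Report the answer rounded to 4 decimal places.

S_xy = nΣxy − ΣxΣy = 14·165 − 64·16 = 2310 − 1024 = 1286
S_xx = nΣx² − (Σx)² = 14·364 − 64² = 5096 − 4096 = 1000
S_yy = nΣy² − (Σy)² = 14·360 − 16² = 5040 − 256 = 4784
r = S_xy / √(S_xx·S_yy) = 1286 / √(1000·4784) = 1286 / √4784000 = 1286 / 2187.2357 = 0.5880

0.5880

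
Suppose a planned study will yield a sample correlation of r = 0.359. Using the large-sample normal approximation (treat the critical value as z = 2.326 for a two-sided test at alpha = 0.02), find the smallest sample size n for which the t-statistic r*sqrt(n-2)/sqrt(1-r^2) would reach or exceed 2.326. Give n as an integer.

39

Need r·√(n−2)/√(1−r²) ≥ 2.326
√(n−2) ≥ 2.326·√(1−0.128881) / 0.359 = 2.326·0.933338 / 0.359 = 6.0472
n−2 ≥ 36.5686  ⇒  n ≥ 38.5686
Smallest integer n = 39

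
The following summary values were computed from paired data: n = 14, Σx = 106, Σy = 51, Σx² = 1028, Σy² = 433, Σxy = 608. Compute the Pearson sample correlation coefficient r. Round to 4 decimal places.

S_xy = nΣxy − ΣxΣy = 14·608 − 106·51 = 8512 − 5406 = 3106
S_xx = nΣx² − (Σx)² = 14·1028 − 106² = 14392 − 11236 = 3156
S_yy = nΣy² − (Σy)² = 14·433 − 51² = 6062 − 2601 = 3461
r = S_xy / √(S_xx·S_yy) = 3106 / √(3156·3461) = 3106 / √10922916 = 3106 / 3304.9835 = 0.9398

0.9398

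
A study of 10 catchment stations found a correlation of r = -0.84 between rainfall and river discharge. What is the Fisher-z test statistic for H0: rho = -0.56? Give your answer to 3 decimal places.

-1.557

z_r = atanh(-0.84) = -1.221174,  z_0 = atanh(-0.56) = -0.632833
SE = 1/√(n−3) = 1/√7 = 0.377964
z = (z_r − z_0)/SE = (-1.221174 − (-0.632833)) / 0.377964 = -0.588341 / 0.377964 = -1.557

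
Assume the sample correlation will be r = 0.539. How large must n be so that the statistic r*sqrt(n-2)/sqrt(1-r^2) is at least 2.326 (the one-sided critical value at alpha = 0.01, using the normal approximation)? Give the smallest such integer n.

16

r√(n−2)/√(1−r²) ≥ 2.326  ⇔  n−2 ≥ (2.326)²·(1−r²)/r²
(1−r²)/r² = (1−0.290521)/0.290521 = 2.4421
n ≥ 2 + 5.410276·2.4421 = 2 + 13.2124 = 15.2124
⌈15.2124⌉ = 16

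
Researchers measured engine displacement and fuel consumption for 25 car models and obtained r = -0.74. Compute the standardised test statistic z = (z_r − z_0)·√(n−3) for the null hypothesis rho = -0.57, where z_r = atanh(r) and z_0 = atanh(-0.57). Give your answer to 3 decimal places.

-1.421

Fisher z: atanh(-0.74) = -0.950479, atanh(-0.57) = -0.647523
z = (z_r − z_0)·√(n−3) = (-0.950479 − (-0.647523))·√22 = -0.302956 · 4.690416 = -1.421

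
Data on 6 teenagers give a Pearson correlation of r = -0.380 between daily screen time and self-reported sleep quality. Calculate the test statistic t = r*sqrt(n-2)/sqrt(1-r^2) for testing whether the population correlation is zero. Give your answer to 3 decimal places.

-0.822

1 − r² = 1 − 0.144400 = 0.855600;  √(1−r²) = 0.924986
√(n−2) = √4 = 2.000000
t = r·√(n−2)/√(1−r²) = -0.380 · 2.000000 / 0.924986 = -0.822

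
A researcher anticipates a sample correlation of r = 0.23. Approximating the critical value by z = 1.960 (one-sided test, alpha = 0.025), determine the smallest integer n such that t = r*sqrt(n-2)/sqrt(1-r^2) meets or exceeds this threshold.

71

r√(n−2)/√(1−r²) ≥ 1.960  ⇔  n−2 ≥ (1.960)²·(1−r²)/r²
(1−r²)/r² = (1−0.0529)/0.0529 = 17.9036
n ≥ 2 + 3.8416·17.9036 = 2 + 68.7785 = 70.7785
⌈70.7785⌉ = 71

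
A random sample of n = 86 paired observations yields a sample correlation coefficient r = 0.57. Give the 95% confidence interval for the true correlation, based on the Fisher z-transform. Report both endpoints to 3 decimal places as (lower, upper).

(0.407, 0.698)

Fisher z: z_r = atanh(r) = ½·ln((1+0.57)/(1−0.57)) = 0.647523
SE(z) = 1/√(n−3) = 1/√83 = 0.109764
95% ⇒ z* = 1.960; margin = 1.960·0.109764 = 0.215137
CI on z-scale: (0.432386, 0.862660)
Back-transform: tanh(0.432386) = 0.407313, tanh(0.862660) = 0.697626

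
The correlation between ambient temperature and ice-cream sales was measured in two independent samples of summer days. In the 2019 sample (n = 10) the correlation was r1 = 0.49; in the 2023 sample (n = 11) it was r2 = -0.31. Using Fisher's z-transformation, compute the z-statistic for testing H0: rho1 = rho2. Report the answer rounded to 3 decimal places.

z1 = atanh(0.49) = 0.536060,  z2 = atanh(-0.31) = -0.320545
SE = √(1/(n1−3) + 1/(n2−3)) = √(1/7 + 1/8) = √(0.1428571 + 0.1250000) = √0.2678571 = 0.517549
z = (z1 − z2)/SE = (0.536060 − (-0.320545)) / 0.517549 = 0.856605 / 0.517549 = 1.655

1.655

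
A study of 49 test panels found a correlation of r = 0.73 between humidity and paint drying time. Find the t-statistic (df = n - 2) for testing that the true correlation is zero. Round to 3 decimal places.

7.323

1 − r² = 1 − 0.5329 = 0.4671;  √(1−r²) = 0.683447
√(n−2) = √47 = 6.855655
t = r·√(n−2)/√(1−r²) = 0.73 · 6.855655 / 0.683447 = 7.323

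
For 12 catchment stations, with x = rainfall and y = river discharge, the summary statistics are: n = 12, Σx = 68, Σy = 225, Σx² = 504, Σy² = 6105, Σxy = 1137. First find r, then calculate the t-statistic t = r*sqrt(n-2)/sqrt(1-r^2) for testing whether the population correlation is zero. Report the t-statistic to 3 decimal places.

-0.964

S_xy = nΣxy − ΣxΣy = 12·1137 − 68·225 = 13644 − 15300 = -1656
S_xx = nΣx² − (Σx)² = 12·504 − 68² = 6048 − 4624 = 1424
S_yy = nΣy² − (Σy)² = 12·6105 − 225² = 73260 − 50625 = 22635
r = S_xy / √(S_xx·S_yy) = -1656 / √(1424·22635) = -1656 / √32232240 = -1656 / 5677.3444 = -0.2917
t = r·√(n−2)/√(1−r²) = -0.2917·√10 / √(1−0.085089) = -0.922436 / 0.956510 = -0.964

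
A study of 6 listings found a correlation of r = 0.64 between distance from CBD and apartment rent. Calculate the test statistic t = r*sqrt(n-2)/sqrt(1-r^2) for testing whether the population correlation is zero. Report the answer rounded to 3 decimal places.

1.666

t = r·√(n−2) / √(1−r²) with r = 0.64, n = 6
  = 0.64·√4 / √(1 − 0.4096)
  = 0.64·2.000000 / 0.768375
  = 1.280000 / 0.768375 = 1.666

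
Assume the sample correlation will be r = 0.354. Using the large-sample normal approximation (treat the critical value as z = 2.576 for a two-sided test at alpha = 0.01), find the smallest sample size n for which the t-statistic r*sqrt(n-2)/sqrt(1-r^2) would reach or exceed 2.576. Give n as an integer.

49

Need r·√(n−2)/√(1−r²) ≥ 2.576
√(n−2) ≥ 2.576·√(1−0.125316) / 0.354 = 2.576·0.935245 / 0.354 = 6.8056
n−2 ≥ 46.3162  ⇒  n ≥ 48.3162
Smallest integer n = 49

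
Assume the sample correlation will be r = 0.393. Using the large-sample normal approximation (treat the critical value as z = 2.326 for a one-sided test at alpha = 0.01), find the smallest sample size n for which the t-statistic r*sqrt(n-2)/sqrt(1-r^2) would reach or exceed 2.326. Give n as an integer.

r√(n−2)/√(1−r²) ≥ 2.326  ⇔  n−2 ≥ (2.326)²·(1−r²)/r²
(1−r²)/r² = (1−0.154449)/0.154449 = 5.4746
n ≥ 2 + 5.410276·5.4746 = 2 + 29.6191 = 31.6191
⌈31.6191⌉ = 32

32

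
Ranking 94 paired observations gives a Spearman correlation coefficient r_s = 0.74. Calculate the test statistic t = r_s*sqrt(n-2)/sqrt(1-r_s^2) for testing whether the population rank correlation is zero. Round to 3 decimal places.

10.553

t = r_s·√(n−2) / √(1−r_s²) with r_s = 0.74, n = 94
  = 0.74·√92 / √(1 − 0.5476)
  = 0.74·9.591663 / 0.672607
  = 7.097831 / 0.672607 = 10.553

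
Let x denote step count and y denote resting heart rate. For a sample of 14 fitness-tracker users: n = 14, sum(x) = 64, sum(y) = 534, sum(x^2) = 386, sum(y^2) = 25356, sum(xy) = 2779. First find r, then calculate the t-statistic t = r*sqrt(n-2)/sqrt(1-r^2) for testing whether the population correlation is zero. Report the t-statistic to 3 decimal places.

1.973

Numerator: nΣxy − (Σx)(Σy) = 14·2779 − (64)(534) = 4730
Denominator: √[(nΣx²−(Σx)²)(nΣy²−(Σy)²)]
  nΣx²−(Σx)² = 14·386 − 4096 = 1308;  nΣy²−(Σy)² = 14·25356 − 285156 = 69828
  √(1308·69828) = √91335024 = 9556.9359
r = 4730 / 9556.9359 = 0.4949
t = r·√(n−2)/√(1−r²) = 0.4949·√12 / √(1−0.244926) = 1.714384 / 0.868950 = 1.973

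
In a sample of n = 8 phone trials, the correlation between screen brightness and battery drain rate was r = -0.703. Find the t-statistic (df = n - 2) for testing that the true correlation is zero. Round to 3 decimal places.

-2.421

1 − r² = 1 − 0.494209 = 0.505791;  √(1−r²) = 0.711190
√(n−2) = √6 = 2.449490
t = r·√(n−2)/√(1−r²) = -0.703 · 2.449490 / 0.711190 = -2.421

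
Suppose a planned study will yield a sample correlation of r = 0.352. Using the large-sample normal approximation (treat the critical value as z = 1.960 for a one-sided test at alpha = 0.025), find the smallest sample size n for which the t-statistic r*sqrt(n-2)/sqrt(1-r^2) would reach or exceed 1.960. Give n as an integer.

30

Need r·√(n−2)/√(1−r²) ≥ 1.960
√(n−2) ≥ 1.960·√(1−0.123904) / 0.352 = 1.960·0.936000 / 0.352 = 5.2118
n−2 ≥ 27.1629  ⇒  n ≥ 29.1629
Smallest integer n = 30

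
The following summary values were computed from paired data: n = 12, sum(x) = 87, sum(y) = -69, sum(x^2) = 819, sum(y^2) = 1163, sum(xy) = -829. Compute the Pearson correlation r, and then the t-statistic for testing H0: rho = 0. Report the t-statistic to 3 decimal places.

S_xy = nΣxy − ΣxΣy = 12·(-829) − 87·(-69) = -9948 − (-6003) = -3945
S_xx = nΣx² − (Σx)² = 12·819 − 87² = 9828 − 7569 = 2259
S_yy = nΣy² − (Σy)² = 12·1163 − (-69)² = 13956 − 4761 = 9195
r = S_xy / √(S_xx·S_yy) = -3945 / √(2259·9195) = -3945 / √20771505 = -3945 / 4557.5767 = -0.8656
t = r·√(n−2)/√(1−r²) = -0.8656·√10 / √(1−0.749263) = -2.737268 / 0.500736 = -5.466

-5.466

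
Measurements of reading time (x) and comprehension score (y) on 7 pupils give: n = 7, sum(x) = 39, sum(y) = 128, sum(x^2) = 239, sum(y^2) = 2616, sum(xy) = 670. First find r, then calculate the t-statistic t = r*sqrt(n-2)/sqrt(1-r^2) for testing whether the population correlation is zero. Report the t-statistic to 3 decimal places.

-1.503

Numerator: nΣxy − (Σx)(Σy) = 7·670 − (39)(128) = -302
Denominator: √[(nΣx²−(Σx)²)(nΣy²−(Σy)²)]
  nΣx²−(Σx)² = 7·239 − 1521 = 152;  nΣy²−(Σy)² = 7·2616 − 16384 = 1928
  √(152·1928) = √293056 = 541.3465
r = -302 / 541.3465 = -0.5579
t = r·√(n−2)/√(1−r²) = -0.5579·√5 / √(1−0.311252) = -1.247502 / 0.829908 = -1.503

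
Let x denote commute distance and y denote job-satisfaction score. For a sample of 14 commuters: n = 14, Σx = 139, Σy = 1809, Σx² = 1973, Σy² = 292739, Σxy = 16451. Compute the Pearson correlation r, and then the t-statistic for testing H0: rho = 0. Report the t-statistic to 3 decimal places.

Numerator: nΣxy − (Σx)(Σy) = 14·16451 − (139)(1809) = -21137
Denominator: √[(nΣx²−(Σx)²)(nΣy²−(Σy)²)]
  nΣx²−(Σx)² = 14·1973 − 19321 = 8301;  nΣy²−(Σy)² = 14·292739 − 3272481 = 825865
  √(8301·825865) = √6855505365 = 82797.9792
r = -21137 / 82797.9792 = -0.2553
t = r·√(n−2)/√(1−r²) = -0.2553·√12 / √(1−0.065178) = -0.884385 / 0.966862 = -0.915

-0.915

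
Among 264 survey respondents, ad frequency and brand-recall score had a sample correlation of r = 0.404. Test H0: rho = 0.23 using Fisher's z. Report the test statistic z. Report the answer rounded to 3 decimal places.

3.138

z_r = atanh(0.404) = 0.428420,  z_0 = atanh(0.23) = 0.234189
SE = 1/√(n−3) = 1/√261 = 0.061898
z = (z_r − z_0)/SE = (0.428420 − 0.234189) / 0.061898 = 0.194231 / 0.061898 = 3.138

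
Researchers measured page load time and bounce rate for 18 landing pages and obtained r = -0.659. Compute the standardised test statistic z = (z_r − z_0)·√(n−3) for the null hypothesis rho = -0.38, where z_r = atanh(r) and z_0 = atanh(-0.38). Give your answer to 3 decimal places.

Fisher z: atanh(-0.659) = -0.791044, atanh(-0.38) = -0.400060
z = (z_r − z_0)·√(n−3) = (-0.791044 − (-0.400060))·√15 = -0.390984 · 3.872983 = -1.514

-1.514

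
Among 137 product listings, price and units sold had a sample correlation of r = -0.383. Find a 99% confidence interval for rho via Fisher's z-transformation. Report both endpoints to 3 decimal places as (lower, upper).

(-0.555, -0.179)

z_r = atanh(-0.383) = -0.403571;  SE = 1/√(n−3) = 1/√134 = 0.086387
z-limits: -0.403571 ± 2.576·0.086387 = -0.403571 ± 0.222533 = [-0.626104, -0.181038]
ρ-limits: (tanh -0.626104, tanh -0.181038) = (-0.555, -0.179)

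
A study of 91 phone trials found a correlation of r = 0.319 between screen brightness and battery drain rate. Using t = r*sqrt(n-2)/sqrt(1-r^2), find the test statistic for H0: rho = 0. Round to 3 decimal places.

1 − r² = 1 − 0.101761 = 0.898239;  √(1−r²) = 0.947755
√(n−2) = √89 = 9.433981
t = r·√(n−2)/√(1−r²) = 0.319 · 9.433981 / 0.947755 = 3.175

3.175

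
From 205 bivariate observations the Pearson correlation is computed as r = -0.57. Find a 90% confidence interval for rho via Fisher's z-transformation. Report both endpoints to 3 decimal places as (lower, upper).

(-0.643, -0.487)

Fisher z: z_r = atanh(r) = ½·ln((1+(-0.57))/(1−(-0.57))) = -0.647523
SE(z) = 1/√(n−3) = 1/√202 = 0.070360
90% ⇒ z* = 1.645; margin = 1.645·0.070360 = 0.115742
CI on z-scale: (-0.763265, -0.531781)
Back-transform: tanh(-0.763265) = -0.642996, tanh(-0.531781) = -0.486741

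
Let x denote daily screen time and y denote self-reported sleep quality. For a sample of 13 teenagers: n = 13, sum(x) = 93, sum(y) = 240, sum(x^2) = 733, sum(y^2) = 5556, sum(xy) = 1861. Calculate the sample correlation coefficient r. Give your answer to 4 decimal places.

Numerator: nΣxy − (Σx)(Σy) = 13·1861 − (93)(240) = 1873
Denominator: √[(nΣx²−(Σx)²)(nΣy²−(Σy)²)]
  nΣx²−(Σx)² = 13·733 − 8649 = 880;  nΣy²−(Σy)² = 13·5556 − 57600 = 14628
  √(880·14628) = √12872640 = 3587.8462
r = 1873 / 3587.8462 = 0.5220

0.5220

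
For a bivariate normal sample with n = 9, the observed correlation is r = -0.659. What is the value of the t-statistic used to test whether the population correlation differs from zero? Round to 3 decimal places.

-2.318

1 − r² = 1 − 0.434281 = 0.565719;  √(1−r²) = 0.752143
√(n−2) = √7 = 2.645751
t = r·√(n−2)/√(1−r²) = -0.659 · 2.645751 / 0.752143 = -2.318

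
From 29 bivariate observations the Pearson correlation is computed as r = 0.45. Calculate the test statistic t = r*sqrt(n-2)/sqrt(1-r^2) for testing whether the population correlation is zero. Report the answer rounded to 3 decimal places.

2.618

t = r·√(n−2) / √(1−r²) with r = 0.45, n = 29
  = 0.45·√27 / √(1 − 0.2025)
  = 0.45·5.196152 / 0.893029
  = 2.338268 / 0.893029 = 2.618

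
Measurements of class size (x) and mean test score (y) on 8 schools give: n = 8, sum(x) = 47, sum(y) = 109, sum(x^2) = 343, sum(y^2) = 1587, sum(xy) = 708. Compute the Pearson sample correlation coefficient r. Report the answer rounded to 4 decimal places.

0.8193

S_xy = nΣxy − ΣxΣy = 8·708 − 47·109 = 5664 − 5123 = 541
S_xx = nΣx² − (Σx)² = 8·343 − 47² = 2744 − 2209 = 535
S_yy = nΣy² − (Σy)² = 8·1587 − 109² = 12696 − 11881 = 815
r = S_xy / √(S_xx·S_yy) = 541 / √(535·815) = 541 / √436025 = 541 / 660.3219 = 0.8193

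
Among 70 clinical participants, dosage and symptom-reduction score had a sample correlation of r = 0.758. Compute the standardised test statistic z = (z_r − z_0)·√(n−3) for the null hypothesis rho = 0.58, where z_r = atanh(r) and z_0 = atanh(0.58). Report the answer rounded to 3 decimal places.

2.693

Fisher z: atanh(0.758) = 0.991497, atanh(0.58) = 0.662463
z = (z_r − z_0)·√(n−3) = (0.991497 − 0.662463)·√67 = 0.329034 · 8.185353 = 2.693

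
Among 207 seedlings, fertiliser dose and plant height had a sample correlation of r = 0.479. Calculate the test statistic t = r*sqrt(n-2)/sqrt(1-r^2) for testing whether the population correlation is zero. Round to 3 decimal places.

t = r·√(n−2) / √(1−r²) with r = 0.479, n = 207
  = 0.479·√205 / √(1 − 0.229441)
  = 0.479·14.317821 / 0.877815
  = 6.858236 / 0.877815 = 7.813

7.813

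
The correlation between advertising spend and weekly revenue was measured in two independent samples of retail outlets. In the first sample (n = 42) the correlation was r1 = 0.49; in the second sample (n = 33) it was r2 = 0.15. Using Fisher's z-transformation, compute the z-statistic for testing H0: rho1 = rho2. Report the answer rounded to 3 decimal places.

Fisher z-transforms: z1 = atanh(0.49) = 0.536060, z2 = atanh(0.15) = 0.151140; difference d = 0.384920
Var(d) = 1/39 + 1/30 = 0.0256410 + 0.0333333 = 0.0589743
z = d/√Var(d) = 0.384920 / √0.0589743 = 0.384920 / 0.242846 = 1.585

1.585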